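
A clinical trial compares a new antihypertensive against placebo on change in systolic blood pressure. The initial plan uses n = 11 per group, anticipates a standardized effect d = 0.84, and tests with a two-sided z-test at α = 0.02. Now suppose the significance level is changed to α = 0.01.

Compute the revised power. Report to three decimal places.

Power ≈ 0.272

δ = d·√(n/2) = 0.84 × √(11/2) = 1.9700 (unchanged). New critical value: z_{0.005} = 2.576.
Revised power = Φ(δ − 2.576) + Φ(−δ − 2.576) = Φ(-0.606) + Φ(-4.546) = 0.2723 + 0.0000 = 0.2723.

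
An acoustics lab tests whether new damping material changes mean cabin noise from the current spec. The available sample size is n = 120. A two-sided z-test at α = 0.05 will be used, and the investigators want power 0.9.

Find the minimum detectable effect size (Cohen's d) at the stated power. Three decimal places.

Need Φ(δ − 1.960) = 0.9, so δ = 1.960 + 1.282 = 3.242.
(The second rejection-region term Φ(−δ − z_{α/2}) is negligible and dropped.)
δ = d·√n ⇒ d = δ/√n = 3.242/√120 = 0.2959.

d ≈ 0.296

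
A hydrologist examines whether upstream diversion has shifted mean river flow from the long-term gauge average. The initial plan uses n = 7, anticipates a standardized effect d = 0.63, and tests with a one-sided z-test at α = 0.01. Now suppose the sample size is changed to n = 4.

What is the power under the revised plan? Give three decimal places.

With n = 4: δ = d·√n = 0.63 × √4 = 1.2600. Critical value z_{0.01} = 2.326.
Revised power = P(Z > 2.326 − δ) = Φ(-1.066) = 0.1431.

Power ≈ 0.143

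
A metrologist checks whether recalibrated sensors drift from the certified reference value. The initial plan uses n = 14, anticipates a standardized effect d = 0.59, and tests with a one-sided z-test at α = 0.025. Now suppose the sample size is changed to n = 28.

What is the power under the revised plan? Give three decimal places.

With n = 28: δ = d·√n = 0.59 × √28 = 3.1220. Critical value z_{0.025} = 1.960.
Revised power = P(Z > 1.960 − δ) = Φ(1.162) = 0.8774.

Power ≈ 0.877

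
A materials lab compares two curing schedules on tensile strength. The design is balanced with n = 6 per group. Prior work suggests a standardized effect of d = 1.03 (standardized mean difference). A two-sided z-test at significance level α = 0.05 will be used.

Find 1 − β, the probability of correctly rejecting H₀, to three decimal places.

Noncentrality parameter: δ = d·√(n/2) = 1.03 × √(6/2) = 1.7840
Critical value for a two-sided test at α = 0.05: z_{α/2} = 1.960.
Power = Φ(δ − 1.960) + Φ(−δ − 1.960) = Φ(-0.176) + Φ(-3.744) = 0.4302 + 0.0001 = 0.4303.

Power ≈ 0.430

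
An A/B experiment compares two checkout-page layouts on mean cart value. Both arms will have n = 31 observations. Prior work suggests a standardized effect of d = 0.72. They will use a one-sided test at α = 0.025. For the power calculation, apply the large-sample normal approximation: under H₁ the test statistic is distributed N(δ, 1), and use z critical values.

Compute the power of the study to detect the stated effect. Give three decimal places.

Power ≈ 0.809

Noncentrality parameter: δ = d·√(n/2) = 0.72 × √(31/2) = 2.8346
Critical value for a one-sided test at α = 0.025: z_α = 1.960.
Power = P(Z > 1.960 − δ) = Φ(0.875) = 0.8091.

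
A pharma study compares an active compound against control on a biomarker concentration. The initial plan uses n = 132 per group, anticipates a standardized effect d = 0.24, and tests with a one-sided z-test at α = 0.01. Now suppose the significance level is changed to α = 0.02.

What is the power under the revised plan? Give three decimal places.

Power ≈ 0.459

δ = d·√(n/2) = 0.24 × √(132/2) = 1.9498 (unchanged). New critical value: z_{0.02} = 2.054.
Revised power = P(Z > 2.054 − δ) = Φ(-0.104) = 0.4586.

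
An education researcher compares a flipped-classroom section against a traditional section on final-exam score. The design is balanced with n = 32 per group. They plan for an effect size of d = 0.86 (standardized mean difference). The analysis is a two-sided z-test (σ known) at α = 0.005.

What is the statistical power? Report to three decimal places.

Power ≈ 0.737

Noncentrality parameter: δ = d·√(n/2) = 0.86 × √(32/2) = 3.4400
Critical value for a two-sided test at α = 0.005: z_{α/2} = 2.807.
Power = Φ(δ − 2.807) + Φ(−δ − 2.807) = Φ(0.633) + Φ(-6.247) = 0.7366 + 0.0000 = 0.7366.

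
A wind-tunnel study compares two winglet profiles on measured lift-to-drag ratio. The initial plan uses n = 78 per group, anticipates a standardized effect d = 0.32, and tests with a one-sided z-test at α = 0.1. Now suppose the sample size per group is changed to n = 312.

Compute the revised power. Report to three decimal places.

With n = 312 per group: δ = d·√(n/2) = 0.32 × √(312/2) = 3.9968. Critical value z_{0.1} = 1.282.
Revised power = Φ(δ − 1.282) = Φ(2.715) = 0.9967.

Power ≈ 0.997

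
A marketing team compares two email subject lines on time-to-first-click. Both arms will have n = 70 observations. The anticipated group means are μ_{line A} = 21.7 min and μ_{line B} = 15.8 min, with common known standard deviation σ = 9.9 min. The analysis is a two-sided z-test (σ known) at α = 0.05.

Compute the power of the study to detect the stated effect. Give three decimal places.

Standardized effect: d = |μ_{line A} − μ_{line B}| / σ = |21.7 − 15.8| / 9.9 = 0.5960
Noncentrality parameter: δ = d·√(n/2) = 0.5960 × √(70/2) = 3.5257
Critical value for a two-sided test at α = 0.05: z_{α/2} = 1.960.
Power = Φ(δ − 1.960) + Φ(−δ − 1.960) = Φ(1.566) + Φ(-5.486) = 0.9413 + 0.0000 = 0.9413.

Power ≈ 0.941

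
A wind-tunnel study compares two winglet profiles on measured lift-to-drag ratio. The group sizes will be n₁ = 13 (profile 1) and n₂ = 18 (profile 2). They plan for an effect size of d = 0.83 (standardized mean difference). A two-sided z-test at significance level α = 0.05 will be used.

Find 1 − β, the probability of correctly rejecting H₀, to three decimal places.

Noncentrality parameter: δ = d / √(1/n₁ + 1/n₂) = 0.83 / √(1/13 + 1/18) = 2.2804
Two-sided α = 0.05 → critical value z_{0.025} = 1.960.
Power = Φ(δ − 1.960) + Φ(−δ − 1.960) = Φ(0.320) + Φ(-4.240) = 0.6257 + 0.0000 = 0.6257.

Power ≈ 0.626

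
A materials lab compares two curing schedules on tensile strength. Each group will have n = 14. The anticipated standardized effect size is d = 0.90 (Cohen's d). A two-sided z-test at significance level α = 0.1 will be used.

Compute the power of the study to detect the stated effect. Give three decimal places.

Power ≈ 0.769

Noncentrality parameter: δ = d·√(n/2) = 0.90 × √(14/2) = 2.3812
Two-sided α = 0.1 → critical value z_{0.05} = 1.645.
Power = Φ(δ − 1.645) + Φ(−δ − 1.645) = Φ(0.736) + Φ(-4.026) = 0.7692 + 0.0000 = 0.7693.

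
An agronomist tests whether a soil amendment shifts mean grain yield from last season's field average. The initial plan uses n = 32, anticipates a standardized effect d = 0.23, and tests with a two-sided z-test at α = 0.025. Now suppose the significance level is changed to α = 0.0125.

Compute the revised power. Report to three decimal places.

Power ≈ 0.116

δ = d·√n = 0.23 × √32 = 1.3011 (unchanged). New critical value: z_{0.0063} = 2.498.
Revised power = Φ(δ − 2.498) + Φ(−δ − 2.498) = Φ(-1.197) + Φ(-3.799) = 0.1157 + 0.0001 = 0.1158.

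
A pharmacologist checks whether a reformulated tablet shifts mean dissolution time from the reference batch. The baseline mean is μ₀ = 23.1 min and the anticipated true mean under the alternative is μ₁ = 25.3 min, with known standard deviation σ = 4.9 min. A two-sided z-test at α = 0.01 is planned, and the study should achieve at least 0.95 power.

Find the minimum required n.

n = 89

Standardized effect: d = |μ₁ − μ₀| / σ = |25.3 − 23.1| / 4.9 = 0.4490
For power 0.95 need Φ(δ − z_{0.005}) = 0.95, so δ = z_{0.005} + z_{0.05} = 2.576 + 1.645 = 4.221.
(For δ > 0 the lower-tail rejection region contributes negligibly to power, so the one-term inversion is standard.)
δ = d·√n ⇒ n = (δ/d)² = (4.221 / 0.4490)² = 88.37.
Round up to the next whole unit.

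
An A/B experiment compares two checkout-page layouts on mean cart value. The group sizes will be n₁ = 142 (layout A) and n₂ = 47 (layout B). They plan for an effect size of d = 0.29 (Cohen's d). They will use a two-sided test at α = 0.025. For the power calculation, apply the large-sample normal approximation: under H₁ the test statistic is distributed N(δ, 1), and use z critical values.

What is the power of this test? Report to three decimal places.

Noncentrality parameter: δ = d / √(1/n₁ + 1/n₂) = 0.29 / √(1/142 + 1/47) = 1.7233
Two-sided α = 0.025 → critical value z_{0.0125} = 2.241.
Power = Φ(δ − 2.241) + Φ(−δ − 2.241) = Φ(-0.518) + Φ(-3.965) = 0.3022 + 0.0000 = 0.3022.

Power ≈ 0.302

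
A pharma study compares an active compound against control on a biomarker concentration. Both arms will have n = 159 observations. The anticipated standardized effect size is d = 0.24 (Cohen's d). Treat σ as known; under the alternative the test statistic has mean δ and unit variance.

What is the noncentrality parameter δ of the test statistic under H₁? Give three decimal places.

δ ≈ 2.140

δ = d·√(n/2) = 0.24 × √(159/2) = 2.1399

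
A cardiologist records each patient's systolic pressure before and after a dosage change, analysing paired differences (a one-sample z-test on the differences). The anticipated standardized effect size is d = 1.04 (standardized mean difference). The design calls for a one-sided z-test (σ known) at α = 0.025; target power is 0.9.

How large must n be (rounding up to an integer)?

n = 10

For power 0.9 need Φ(δ − z_{0.025}) = 0.9, so δ = z_{0.025} + z_{0.10} = 1.960 + 1.282 = 3.242.
δ = d·√n ⇒ n = (δ/d)² = (3.242 / 1.04)² = 9.71.
Round up to the next whole unit.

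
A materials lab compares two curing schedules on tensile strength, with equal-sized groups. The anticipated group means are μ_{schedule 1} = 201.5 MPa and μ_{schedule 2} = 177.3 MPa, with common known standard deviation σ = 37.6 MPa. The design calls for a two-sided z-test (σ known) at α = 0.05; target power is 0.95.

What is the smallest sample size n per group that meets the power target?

n = 63 per group

Standardized effect: d = |μ_{schedule 1} − μ_{schedule 2}| / σ = |201.5 − 177.3| / 37.6 = 0.6436
Set Φ(δ − 1.960) = 0.95; then δ − 1.960 = Φ⁻¹(0.95) = 1.645, giving δ = 3.605.
(The Φ(−δ − z_{α/2}) term is vanishingly small for δ > 0 and is dropped in the standard sample-size formula.)
δ = d·√(n/2) ⇒ n = 2(δ/d)² = 2 × (3.605 / 0.6436)² = 62.74.
Round up to the next whole unit.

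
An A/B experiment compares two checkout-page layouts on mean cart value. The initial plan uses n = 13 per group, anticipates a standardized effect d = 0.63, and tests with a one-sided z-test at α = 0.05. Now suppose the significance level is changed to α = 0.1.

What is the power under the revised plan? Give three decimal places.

Power ≈ 0.627

δ = d·√(n/2) = 0.63 × √(13/2) = 1.6062 (unchanged). New critical value: z_{0.1} = 1.282.
Revised power = P(Z > 1.282 − δ) = Φ(0.325) = 0.6273.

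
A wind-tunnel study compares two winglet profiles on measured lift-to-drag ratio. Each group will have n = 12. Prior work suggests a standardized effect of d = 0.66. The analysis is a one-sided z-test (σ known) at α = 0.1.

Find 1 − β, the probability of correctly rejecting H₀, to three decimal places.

Power ≈ 0.631

Noncentrality parameter: δ = d·√(n/2) = 0.66 × √(12/2) = 1.6167
Critical value for a one-sided test at α = 0.1: z_α = 1.282.
Power = P(Z > 1.282 − δ) = Φ(0.335) = 0.6312.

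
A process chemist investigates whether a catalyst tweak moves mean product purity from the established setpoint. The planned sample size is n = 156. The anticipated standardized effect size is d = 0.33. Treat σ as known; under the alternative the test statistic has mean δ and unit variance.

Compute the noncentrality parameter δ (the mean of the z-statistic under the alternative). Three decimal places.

δ ≈ 4.122

δ = d·√n = 0.33 × √156 = 4.1217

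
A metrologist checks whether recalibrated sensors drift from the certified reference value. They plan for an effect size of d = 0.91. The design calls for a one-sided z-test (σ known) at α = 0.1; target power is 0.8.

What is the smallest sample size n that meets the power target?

Set Φ(δ − 1.282) = 0.8; then δ − 1.282 = Φ⁻¹(0.8) = 0.842, giving δ = 2.123.
δ = d·√n ⇒ n = (δ/d)² = (2.123 / 0.91)² = 5.44.
Rounding up, n = 6.

n = 6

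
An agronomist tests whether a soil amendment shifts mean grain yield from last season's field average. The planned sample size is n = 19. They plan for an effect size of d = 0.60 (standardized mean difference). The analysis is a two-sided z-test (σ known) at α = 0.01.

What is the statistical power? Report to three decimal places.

Power ≈ 0.516

Noncentrality parameter: δ = d·√n = 0.60 × √19 = 2.6153
Two-sided α = 0.01 → critical value z_{0.005} = 2.576.
Power = Φ(δ − 2.576) + Φ(−δ − 2.576) = Φ(0.040) + Φ(-5.191) = 0.5158 + 0.0000 = 0.5158.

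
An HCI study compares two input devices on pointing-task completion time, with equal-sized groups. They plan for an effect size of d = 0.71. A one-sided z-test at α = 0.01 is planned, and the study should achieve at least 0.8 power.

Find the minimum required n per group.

For power 0.8 need Φ(δ − z_{0.01}) = 0.8, so δ = z_{0.01} + z_{0.20} = 2.326 + 0.842 = 3.168.
δ = d·√(n/2) ⇒ n = 2(δ/d)² = 2 × (3.168 / 0.71)² = 39.82.
Rounding up, n = 40 per group.

n = 40 per group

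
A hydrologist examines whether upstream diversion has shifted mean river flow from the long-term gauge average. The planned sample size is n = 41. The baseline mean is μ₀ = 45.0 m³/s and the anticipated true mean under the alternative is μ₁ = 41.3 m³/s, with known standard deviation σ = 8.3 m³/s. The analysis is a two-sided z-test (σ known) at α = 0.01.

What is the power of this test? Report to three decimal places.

Standardized effect: d = |μ₁ − μ₀| / σ = |41.3 − 45.0| / 8.3 = 0.4458
Noncentrality parameter: δ = d·√n = 0.4458 × √41 = 2.8544
Critical value for a two-sided test at α = 0.01: z_{α/2} = 2.576.
Power = Φ(δ − 2.576) + Φ(−δ − 2.576) = Φ(0.279) + Φ(-5.430) = 0.6097 + 0.0000 = 0.6097.

Power ≈ 0.610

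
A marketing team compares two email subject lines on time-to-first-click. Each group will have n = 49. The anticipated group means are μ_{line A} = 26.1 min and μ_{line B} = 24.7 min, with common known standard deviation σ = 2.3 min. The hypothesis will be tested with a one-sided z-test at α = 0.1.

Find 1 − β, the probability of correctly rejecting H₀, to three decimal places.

Power ≈ 0.958

Standardized effect: d = |μ_{line A} − μ_{line B}| / σ = |26.1 − 24.7| / 2.3 = 0.6087
Noncentrality parameter: δ = d·√(n/2) = 0.6087 × √(49/2) = 3.0129
One-sided α = 0.1 → critical value z_{0.1} = 1.282.
Power = Φ(δ − 1.282) = Φ(1.731) = 0.9583.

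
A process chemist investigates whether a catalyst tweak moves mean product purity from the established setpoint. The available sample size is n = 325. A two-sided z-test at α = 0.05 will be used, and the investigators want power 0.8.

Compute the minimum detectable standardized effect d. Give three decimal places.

d ≈ 0.155

Need Φ(δ − 1.960) = 0.8, so δ = 1.960 + 0.842 = 2.802.
(Lower-tail contribution to power is negligible for δ > 0.)
δ = d·√n ⇒ d = δ/√n = 2.802/√325 = 0.1554.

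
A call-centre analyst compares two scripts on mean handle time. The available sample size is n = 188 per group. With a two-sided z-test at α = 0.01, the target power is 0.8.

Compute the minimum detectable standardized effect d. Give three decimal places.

d ≈ 0.352

Required noncentrality: δ = z_{0.005} + z_{0.20} = 2.576 + 0.842 = 3.417.
(Lower-tail contribution to power is negligible for δ > 0.)
δ = d·√(n/2) ⇒ d = δ/√(n/2) = 3.417/√(188/2) = 0.3525.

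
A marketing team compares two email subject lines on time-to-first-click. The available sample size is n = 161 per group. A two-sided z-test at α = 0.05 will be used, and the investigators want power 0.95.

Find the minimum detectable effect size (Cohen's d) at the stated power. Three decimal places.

Need Φ(δ − 1.960) = 0.95, so δ = 1.960 + 1.645 = 3.605.
(Lower-tail contribution to power is negligible for δ > 0.)
δ = d·√(n/2) ⇒ d = δ/√(n/2) = 3.605/√(161/2) = 0.4018.

d ≈ 0.402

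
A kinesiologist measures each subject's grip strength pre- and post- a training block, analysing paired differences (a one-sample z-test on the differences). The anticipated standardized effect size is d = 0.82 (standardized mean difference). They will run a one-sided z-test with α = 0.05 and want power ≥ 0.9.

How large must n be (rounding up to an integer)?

Set Φ(δ − 1.645) = 0.9; then δ − 1.645 = Φ⁻¹(0.9) = 1.282, giving δ = 2.926.
δ = d·√n ⇒ n = (δ/d)² = (2.926 / 0.82)² = 12.74.
Round up to the next whole unit.

n = 13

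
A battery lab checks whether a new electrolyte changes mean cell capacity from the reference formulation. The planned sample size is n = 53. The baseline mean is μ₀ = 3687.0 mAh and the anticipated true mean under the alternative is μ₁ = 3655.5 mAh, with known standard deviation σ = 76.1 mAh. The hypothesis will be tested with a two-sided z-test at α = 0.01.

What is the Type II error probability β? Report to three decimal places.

β ≈ 0.331

Standardized effect: d = |μ₁ − μ₀| / σ = |3655.5 − 3687.0| / 76.1 = 0.4139
Noncentrality parameter: δ = d·√n = 0.4139 × √53 = 3.0134
Critical value for a two-sided test at α = 0.01: z_{α/2} = 2.576.
Power = Φ(δ − 2.576) + Φ(−δ − 2.576) = Φ(0.438) + Φ(-5.589) = 0.6692 + 0.0000 = 0.6692.
Type II error: β = 1 − power = 1 − 0.6692 = 0.3308.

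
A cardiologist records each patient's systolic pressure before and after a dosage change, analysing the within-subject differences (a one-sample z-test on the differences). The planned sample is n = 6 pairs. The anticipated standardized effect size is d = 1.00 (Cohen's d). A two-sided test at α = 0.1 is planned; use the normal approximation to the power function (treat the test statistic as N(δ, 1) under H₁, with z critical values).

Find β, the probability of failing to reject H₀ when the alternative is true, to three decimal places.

Noncentrality parameter: δ = d·√n = 1.00 × √6 = 2.4495
Critical value for a two-sided test at α = 0.1: z_{α/2} = 1.645.
Power = Φ(δ − 1.645) + Φ(−δ − 1.645) = Φ(0.805) + Φ(-4.094) = 0.7895 + 0.0000 = 0.7895.
Type II error: β = 1 − power = 1 − 0.7895 = 0.2105.

β ≈ 0.210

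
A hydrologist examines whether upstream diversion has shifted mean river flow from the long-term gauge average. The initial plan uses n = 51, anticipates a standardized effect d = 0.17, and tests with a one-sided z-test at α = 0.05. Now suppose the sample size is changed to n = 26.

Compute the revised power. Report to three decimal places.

Power ≈ 0.218

With n = 26: δ = d·√n = 0.17 × √26 = 0.8668. Critical value z_{0.05} = 1.645.
Revised power = P(Z > 1.645 − δ) = Φ(-0.778) = 0.2183.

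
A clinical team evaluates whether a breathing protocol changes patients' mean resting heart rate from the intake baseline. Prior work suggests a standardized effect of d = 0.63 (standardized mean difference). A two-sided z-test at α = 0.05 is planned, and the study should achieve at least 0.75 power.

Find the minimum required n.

Set Φ(δ − 1.960) = 0.75; then δ − 1.960 = Φ⁻¹(0.75) = 0.674, giving δ = 2.634.
(Ignoring the negligible lower-tail rejection probability gives the usual closed-form inversion.)
δ = d·√n ⇒ n = (δ/d)² = (2.634 / 0.63)² = 17.49.
Rounding up, n = 18.

n = 18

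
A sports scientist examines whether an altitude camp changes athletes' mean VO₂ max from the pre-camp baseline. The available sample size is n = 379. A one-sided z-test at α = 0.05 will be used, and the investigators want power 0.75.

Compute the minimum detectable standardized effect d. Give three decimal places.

d ≈ 0.119

Need Φ(δ − 1.645) = 0.75, so δ = 1.645 + 0.674 = 2.319.
δ = d·√n ⇒ d = δ/√n = 2.319/√379 = 0.1191.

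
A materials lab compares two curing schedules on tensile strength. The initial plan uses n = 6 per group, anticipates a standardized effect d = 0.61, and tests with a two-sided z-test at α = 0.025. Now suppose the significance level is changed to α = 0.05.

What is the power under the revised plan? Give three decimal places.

δ = d·√(n/2) = 0.61 × √(6/2) = 1.0566 (unchanged). New critical value: z_{0.025} = 1.960.
Revised power = Φ(δ − 1.960) + Φ(−δ − 1.960) = Φ(-0.903) + Φ(-3.017) = 0.1832 + 0.0013 = 0.1844.

Power ≈ 0.184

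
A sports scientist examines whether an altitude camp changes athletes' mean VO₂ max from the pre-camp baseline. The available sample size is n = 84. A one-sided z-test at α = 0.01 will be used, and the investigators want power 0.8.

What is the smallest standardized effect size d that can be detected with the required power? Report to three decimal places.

Required noncentrality: δ = z_{0.01} + z_{0.20} = 2.326 + 0.842 = 3.168.
δ = d·√n ⇒ d = δ/√n = 3.168/√84 = 0.3457.

d ≈ 0.346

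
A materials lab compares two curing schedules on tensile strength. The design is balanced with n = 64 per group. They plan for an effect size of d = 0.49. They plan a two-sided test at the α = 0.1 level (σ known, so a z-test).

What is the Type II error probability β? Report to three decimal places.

Noncentrality parameter: δ = d·√(n/2) = 0.49 × √(64/2) = 2.7719
Two-sided α = 0.1 → critical value z_{0.05} = 1.645.
Power = Φ(δ − 1.645) + Φ(−δ − 1.645) = Φ(1.127) + Φ(-4.417) = 0.8701 + 0.0000 = 0.8701.
Type II error: β = 1 − power = 1 − 0.8701 = 0.1299.

β ≈ 0.130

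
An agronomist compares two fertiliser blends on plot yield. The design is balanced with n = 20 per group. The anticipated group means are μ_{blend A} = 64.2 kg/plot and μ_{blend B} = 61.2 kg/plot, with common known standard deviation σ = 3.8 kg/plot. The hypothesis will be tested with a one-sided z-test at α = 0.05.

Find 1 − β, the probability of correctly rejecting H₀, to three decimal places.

Power ≈ 0.803

Standardized effect: d = |μ_{blend A} − μ_{blend B}| / σ = |64.2 − 61.2| / 3.8 = 0.7895
Noncentrality parameter: δ = d·√(n/2) = 0.7895 × √(20/2) = 2.4965
Critical value for a one-sided test at α = 0.05: z_α = 1.645.
Power = Φ(δ − 1.645) = Φ(0.852) = 0.8028.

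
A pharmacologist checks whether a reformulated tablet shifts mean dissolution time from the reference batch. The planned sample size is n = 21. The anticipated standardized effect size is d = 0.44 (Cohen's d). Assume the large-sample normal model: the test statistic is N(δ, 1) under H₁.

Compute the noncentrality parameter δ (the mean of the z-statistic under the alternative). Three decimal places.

The noncentrality parameter scales effect size by the design's sample-size factor: δ = d·√n = 0.44 × √21 = 2.0163

δ ≈ 2.016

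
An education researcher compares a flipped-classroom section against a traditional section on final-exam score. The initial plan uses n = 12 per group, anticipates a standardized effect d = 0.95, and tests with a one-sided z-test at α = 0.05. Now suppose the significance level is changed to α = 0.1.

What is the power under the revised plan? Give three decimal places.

Power ≈ 0.852

δ = d·√(n/2) = 0.95 × √(12/2) = 2.3270 (unchanged). New critical value: z_{0.1} = 1.282.
Revised power = P(Z > 1.282 − δ) = Φ(1.045) = 0.8521.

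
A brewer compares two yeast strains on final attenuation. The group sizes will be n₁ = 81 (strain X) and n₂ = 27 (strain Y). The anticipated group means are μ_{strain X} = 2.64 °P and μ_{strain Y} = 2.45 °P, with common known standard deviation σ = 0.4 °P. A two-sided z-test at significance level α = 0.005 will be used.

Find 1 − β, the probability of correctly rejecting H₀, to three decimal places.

Power ≈ 0.252

Standardized effect: d = |μ_{strain X} − μ_{strain Y}| / σ = |2.64 − 2.45| / 0.4 = 0.4750
Noncentrality parameter: δ = d / √(1/n₁ + 1/n₂) = 0.4750 / √(1/81 + 1/27) = 2.1375
Two-sided α = 0.005 → critical value z_{0.0025} = 2.807.
Power = Φ(δ − 2.807) + Φ(−δ − 2.807) = Φ(-0.670) + Φ(-4.945) = 0.2516 + 0.0000 = 0.2516.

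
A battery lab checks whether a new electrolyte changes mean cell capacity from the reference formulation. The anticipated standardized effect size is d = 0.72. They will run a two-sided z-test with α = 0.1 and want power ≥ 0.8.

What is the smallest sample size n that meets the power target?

n = 12

Set Φ(δ − 1.645) = 0.8; then δ − 1.645 = Φ⁻¹(0.8) = 0.842, giving δ = 2.486.
(For δ > 0 the lower-tail rejection region contributes negligibly to power, so the one-term inversion is standard.)
δ = d·√n ⇒ n = (δ/d)² = (2.486 / 0.72)² = 11.93.
Rounding up, n = 12.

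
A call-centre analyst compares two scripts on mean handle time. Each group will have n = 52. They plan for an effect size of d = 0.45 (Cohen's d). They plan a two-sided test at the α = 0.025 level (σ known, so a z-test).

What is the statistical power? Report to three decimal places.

Power ≈ 0.521

Noncentrality parameter: δ = d·√(n/2) = 0.45 × √(52/2) = 2.2946
Critical value for a two-sided test at α = 0.025: z_{α/2} = 2.241.
Power = Φ(δ − 2.241) + Φ(−δ − 2.241) = Φ(0.053) + Φ(-4.536) = 0.5212 + 0.0000 = 0.5212.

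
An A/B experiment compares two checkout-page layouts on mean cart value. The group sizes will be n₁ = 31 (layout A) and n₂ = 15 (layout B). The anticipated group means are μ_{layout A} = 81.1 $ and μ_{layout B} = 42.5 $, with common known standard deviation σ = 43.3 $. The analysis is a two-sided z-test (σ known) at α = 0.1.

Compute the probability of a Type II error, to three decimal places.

β ≈ 0.117

Standardized effect: d = |μ_{layout A} − μ_{layout B}| / σ = |81.1 − 42.5| / 43.3 = 0.8915
Noncentrality parameter: δ = d / √(1/n₁ + 1/n₂) = 0.8915 / √(1/31 + 1/15) = 2.8343
Two-sided α = 0.1 → critical value z_{0.05} = 1.645.
Power = Φ(δ − 1.645) + Φ(−δ − 1.645) = Φ(1.189) + Φ(-4.479) = 0.8829 + 0.0000 = 0.8829.
Type II error: β = 1 − power = 1 − 0.8829 = 0.1171.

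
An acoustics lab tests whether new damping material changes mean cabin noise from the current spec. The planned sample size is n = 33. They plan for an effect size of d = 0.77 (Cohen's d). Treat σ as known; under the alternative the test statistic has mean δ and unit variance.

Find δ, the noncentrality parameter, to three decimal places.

δ ≈ 4.423

The noncentrality parameter scales effect size by the design's sample-size factor: δ = d·√n = 0.77 × √33 = 4.4233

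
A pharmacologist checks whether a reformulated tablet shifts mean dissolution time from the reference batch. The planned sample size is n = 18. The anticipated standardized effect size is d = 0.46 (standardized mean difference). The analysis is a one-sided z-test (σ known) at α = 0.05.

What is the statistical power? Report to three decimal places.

Power ≈ 0.620

Noncentrality parameter: δ = d·√n = 0.46 × √18 = 1.9516
One-sided α = 0.05 → critical value z_{0.05} = 1.645.
Power = P(Z > 1.645 − δ) = Φ(0.307) = 0.6205.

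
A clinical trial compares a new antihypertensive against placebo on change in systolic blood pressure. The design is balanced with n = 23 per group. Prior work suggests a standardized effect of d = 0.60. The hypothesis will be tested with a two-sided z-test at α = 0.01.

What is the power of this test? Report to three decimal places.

Power ≈ 0.294

Noncentrality parameter: δ = d·√(n/2) = 0.60 × √(23/2) = 2.0347
Two-sided α = 0.01 → critical value z_{0.005} = 2.576.
Power = Φ(δ − 2.576) + Φ(−δ − 2.576) = Φ(-0.541) + Φ(-4.611) = 0.2942 + 0.0000 = 0.2942.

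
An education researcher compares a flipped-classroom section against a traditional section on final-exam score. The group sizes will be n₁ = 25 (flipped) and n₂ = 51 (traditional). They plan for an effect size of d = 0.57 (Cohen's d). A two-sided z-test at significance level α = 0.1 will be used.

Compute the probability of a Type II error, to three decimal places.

β ≈ 0.245

Noncentrality parameter: δ = d / √(1/n₁ + 1/n₂) = 0.57 / √(1/25 + 1/51) = 2.3347
Two-sided α = 0.1 → critical value z_{0.05} = 1.645.
Power = Φ(δ − 1.645) + Φ(−δ − 1.645) = Φ(0.690) + Φ(-3.980) = 0.7548 + 0.0000 = 0.7549.
Type II error: β = 1 − power = 1 − 0.7549 = 0.2451.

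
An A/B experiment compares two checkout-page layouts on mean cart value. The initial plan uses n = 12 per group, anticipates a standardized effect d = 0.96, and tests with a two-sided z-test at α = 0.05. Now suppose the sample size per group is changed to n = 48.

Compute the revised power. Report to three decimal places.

Power ≈ 0.997

With n = 48 per group: δ = d·√(n/2) = 0.96 × √(48/2) = 4.7030. Critical value z_{0.025} = 1.960.
Revised power = Φ(δ − 1.960) + Φ(−δ − 1.960) = Φ(2.743) + Φ(-6.663) = 0.9970 + 0.0000 = 0.9970.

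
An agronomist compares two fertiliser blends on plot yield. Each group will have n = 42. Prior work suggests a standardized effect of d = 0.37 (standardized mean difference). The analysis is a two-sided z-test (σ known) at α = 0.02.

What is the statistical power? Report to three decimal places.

Noncentrality parameter: δ = d·√(n/2) = 0.37 × √(42/2) = 1.6956
Critical value for a two-sided test at α = 0.02: z_{α/2} = 2.326.
Power = Φ(δ − 2.326) + Φ(−δ − 2.326) = Φ(-0.631) + Φ(-4.022) = 0.2641 + 0.0000 = 0.2641.

Power ≈ 0.264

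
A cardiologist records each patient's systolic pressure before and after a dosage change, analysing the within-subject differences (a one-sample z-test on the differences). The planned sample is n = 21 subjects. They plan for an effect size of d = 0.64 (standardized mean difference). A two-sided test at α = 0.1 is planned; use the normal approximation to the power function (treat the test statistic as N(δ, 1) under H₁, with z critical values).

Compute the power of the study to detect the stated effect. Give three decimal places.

Power ≈ 0.901

Noncentrality parameter: δ = d·√n = 0.64 × √21 = 2.9328
Two-sided α = 0.1 → critical value z_{0.05} = 1.645.
Power = Φ(δ − 1.645) + Φ(−δ − 1.645) = Φ(1.288) + Φ(-4.578) = 0.9011 + 0.0000 = 0.9011.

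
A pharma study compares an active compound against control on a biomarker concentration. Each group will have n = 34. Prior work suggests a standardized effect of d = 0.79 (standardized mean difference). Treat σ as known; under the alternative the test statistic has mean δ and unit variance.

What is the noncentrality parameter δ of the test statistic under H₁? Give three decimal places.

δ ≈ 3.257

δ = d·√(n/2) = 0.79 × √(34/2) = 3.2573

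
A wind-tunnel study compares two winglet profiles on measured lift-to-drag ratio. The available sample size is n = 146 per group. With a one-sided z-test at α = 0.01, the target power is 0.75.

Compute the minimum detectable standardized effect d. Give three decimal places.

d ≈ 0.351

Required noncentrality: δ = z_{0.01} + z_{0.25} = 2.326 + 0.674 = 3.001.
δ = d·√(n/2) ⇒ d = δ/√(n/2) = 3.001/√(146/2) = 0.3512.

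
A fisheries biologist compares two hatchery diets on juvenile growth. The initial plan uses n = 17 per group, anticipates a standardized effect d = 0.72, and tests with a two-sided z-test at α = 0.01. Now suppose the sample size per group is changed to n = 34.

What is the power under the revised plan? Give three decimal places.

With n = 34 per group: δ = d·√(n/2) = 0.72 × √(34/2) = 2.9686. Critical value z_{0.005} = 2.576.
Revised power = Φ(δ − 2.576) + Φ(−δ − 2.576) = Φ(0.393) + Φ(-5.544) = 0.6528 + 0.0000 = 0.6528.

Power ≈ 0.653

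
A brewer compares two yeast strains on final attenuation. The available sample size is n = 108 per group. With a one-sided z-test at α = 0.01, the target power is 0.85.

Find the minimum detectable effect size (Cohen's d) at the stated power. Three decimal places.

d ≈ 0.458

Need Φ(δ − 2.326) = 0.85, so δ = 2.326 + 1.036 = 3.363.
δ = d·√(n/2) ⇒ d = δ/√(n/2) = 3.363/√(108/2) = 0.4576.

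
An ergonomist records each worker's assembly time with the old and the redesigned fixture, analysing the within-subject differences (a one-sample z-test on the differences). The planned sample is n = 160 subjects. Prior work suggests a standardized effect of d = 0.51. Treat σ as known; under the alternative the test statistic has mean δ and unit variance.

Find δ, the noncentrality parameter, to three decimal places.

The noncentrality parameter scales effect size by the design's sample-size factor: δ = d·√n = 0.51 × √160 = 6.4510

δ ≈ 6.451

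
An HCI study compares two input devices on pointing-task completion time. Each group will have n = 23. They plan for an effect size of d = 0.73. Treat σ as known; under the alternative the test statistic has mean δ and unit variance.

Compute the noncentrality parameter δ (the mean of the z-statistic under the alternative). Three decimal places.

δ = d·√(n/2) = 0.73 × √(23/2) = 2.4756

δ ≈ 2.476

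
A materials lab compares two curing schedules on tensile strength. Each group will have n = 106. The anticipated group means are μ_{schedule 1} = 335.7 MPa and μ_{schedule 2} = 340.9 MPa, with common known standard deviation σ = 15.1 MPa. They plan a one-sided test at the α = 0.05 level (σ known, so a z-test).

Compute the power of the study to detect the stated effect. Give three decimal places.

Standardized effect: d = |μ_{schedule 1} − μ_{schedule 2}| / σ = |335.7 − 340.9| / 15.1 = 0.3444
Noncentrality parameter: λ = d·√(n/2) = 0.3444 × √(106/2) = 2.5071
One-sided α = 0.05 → critical value z_{0.05} = 1.645.
Power = Φ(λ − 1.645) = Φ(0.862) = 0.8057.

Power ≈ 0.806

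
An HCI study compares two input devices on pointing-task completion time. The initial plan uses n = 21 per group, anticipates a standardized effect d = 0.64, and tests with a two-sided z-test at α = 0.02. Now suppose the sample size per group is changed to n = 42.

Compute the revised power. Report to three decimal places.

With n = 42 per group: δ = d·√(n/2) = 0.64 × √(42/2) = 2.9328. Critical value z_{0.01} = 2.326.
Revised power = Φ(δ − 2.326) + Φ(−δ − 2.326) = Φ(0.607) + Φ(-5.259) = 0.7279 + 0.0000 = 0.7279.

Power ≈ 0.728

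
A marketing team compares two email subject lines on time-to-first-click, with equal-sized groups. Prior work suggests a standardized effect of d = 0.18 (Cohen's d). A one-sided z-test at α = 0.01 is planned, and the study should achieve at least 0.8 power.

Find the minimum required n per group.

Set Φ(δ − 2.326) = 0.8; then δ − 2.326 = Φ⁻¹(0.8) = 0.842, giving δ = 3.168.
δ = d·√(n/2) ⇒ n = 2(δ/d)² = 2 × (3.168 / 0.18)² = 619.51.
Rounding up, n = 620 per group.

n = 620 per group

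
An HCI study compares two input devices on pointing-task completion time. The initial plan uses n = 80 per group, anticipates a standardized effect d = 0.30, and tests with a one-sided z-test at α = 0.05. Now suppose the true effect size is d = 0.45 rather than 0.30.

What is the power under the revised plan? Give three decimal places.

With d = 0.45: δ = d·√(n/2) = 0.45 × √(80/2) = 2.8460. Critical value z_{0.05} = 1.645.
Revised power = P(Z > 1.645 − δ) = Φ(1.201) = 0.8852.

Power ≈ 0.885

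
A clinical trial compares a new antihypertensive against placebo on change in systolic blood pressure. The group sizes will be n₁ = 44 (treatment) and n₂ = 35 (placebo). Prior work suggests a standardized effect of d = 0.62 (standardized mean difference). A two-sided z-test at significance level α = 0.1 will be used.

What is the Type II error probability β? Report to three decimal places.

β ≈ 0.137

Noncentrality parameter: δ = d / √(1/n₁ + 1/n₂) = 0.62 / √(1/44 + 1/35) = 2.7374
Two-sided α = 0.1 → critical value z_{0.05} = 1.645.
Power = Φ(δ − 1.645) + Φ(−δ − 1.645) = Φ(1.093) + Φ(-4.382) = 0.8627 + 0.0000 = 0.8627.
Type II error: β = 1 − power = 1 − 0.8627 = 0.1373.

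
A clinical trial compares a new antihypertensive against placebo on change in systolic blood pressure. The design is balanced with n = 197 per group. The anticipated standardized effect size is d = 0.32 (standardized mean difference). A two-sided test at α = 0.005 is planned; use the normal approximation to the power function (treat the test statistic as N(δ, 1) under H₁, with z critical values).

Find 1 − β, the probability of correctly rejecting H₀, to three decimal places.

Power ≈ 0.644

Noncentrality parameter: δ = d·√(n/2) = 0.32 × √(197/2) = 3.1759
Critical value for a two-sided test at α = 0.005: z_{α/2} = 2.807.
Power = Φ(δ − 2.807) + Φ(−δ − 2.807) = Φ(0.369) + Φ(-5.983) = 0.6439 + 0.0000 = 0.6439.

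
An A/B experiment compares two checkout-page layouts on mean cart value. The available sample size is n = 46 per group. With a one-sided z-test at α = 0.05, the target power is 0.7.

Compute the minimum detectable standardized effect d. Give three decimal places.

d ≈ 0.452

Need Φ(δ − 1.645) = 0.7, so δ = 1.645 + 0.524 = 2.169.
δ = d·√(n/2) ⇒ d = δ/√(n/2) = 2.169/√(46/2) = 0.4523.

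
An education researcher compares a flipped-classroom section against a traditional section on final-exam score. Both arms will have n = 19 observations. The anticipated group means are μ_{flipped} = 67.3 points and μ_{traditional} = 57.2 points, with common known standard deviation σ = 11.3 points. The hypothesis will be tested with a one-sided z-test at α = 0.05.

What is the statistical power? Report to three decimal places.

Power ≈ 0.867

Standardized effect: d = |μ_{flipped} − μ_{traditional}| / σ = |67.3 − 57.2| / 11.3 = 0.8938
Noncentrality parameter: δ = d·√(n/2) = 0.8938 × √(19/2) = 2.7549
One-sided α = 0.05 → critical value z_{0.05} = 1.645.
Power = Φ(δ − 1.645) = Φ(1.110) = 0.8665.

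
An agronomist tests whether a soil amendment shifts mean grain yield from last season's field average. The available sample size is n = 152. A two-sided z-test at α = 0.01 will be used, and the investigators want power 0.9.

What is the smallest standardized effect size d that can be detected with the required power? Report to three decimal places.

Need Φ(δ − 2.576) = 0.9, so δ = 2.576 + 1.282 = 3.857.
(The second rejection-region term Φ(−δ − z_{α/2}) is negligible and dropped.)
δ = d·√n ⇒ d = δ/√n = 3.857/√152 = 0.3129.

d ≈ 0.313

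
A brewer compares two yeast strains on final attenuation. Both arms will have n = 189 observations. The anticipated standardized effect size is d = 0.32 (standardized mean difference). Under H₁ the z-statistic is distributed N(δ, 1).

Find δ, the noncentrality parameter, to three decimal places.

The noncentrality parameter scales effect size by the design's sample-size factor: δ = d·√(n/2) = 0.32 × √(189/2) = 3.1108

δ ≈ 3.111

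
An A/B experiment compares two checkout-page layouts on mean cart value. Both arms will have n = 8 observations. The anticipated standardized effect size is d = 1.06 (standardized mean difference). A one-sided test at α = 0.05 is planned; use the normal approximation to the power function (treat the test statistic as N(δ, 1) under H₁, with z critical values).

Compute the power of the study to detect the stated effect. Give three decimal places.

Noncentrality parameter: δ = d·√(n/2) = 1.06 × √(8/2) = 2.1200
One-sided α = 0.05 → critical value z_{0.05} = 1.645.
Power = P(Z > 1.645 − δ) = Φ(0.475) = 0.6827.

Power ≈ 0.683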